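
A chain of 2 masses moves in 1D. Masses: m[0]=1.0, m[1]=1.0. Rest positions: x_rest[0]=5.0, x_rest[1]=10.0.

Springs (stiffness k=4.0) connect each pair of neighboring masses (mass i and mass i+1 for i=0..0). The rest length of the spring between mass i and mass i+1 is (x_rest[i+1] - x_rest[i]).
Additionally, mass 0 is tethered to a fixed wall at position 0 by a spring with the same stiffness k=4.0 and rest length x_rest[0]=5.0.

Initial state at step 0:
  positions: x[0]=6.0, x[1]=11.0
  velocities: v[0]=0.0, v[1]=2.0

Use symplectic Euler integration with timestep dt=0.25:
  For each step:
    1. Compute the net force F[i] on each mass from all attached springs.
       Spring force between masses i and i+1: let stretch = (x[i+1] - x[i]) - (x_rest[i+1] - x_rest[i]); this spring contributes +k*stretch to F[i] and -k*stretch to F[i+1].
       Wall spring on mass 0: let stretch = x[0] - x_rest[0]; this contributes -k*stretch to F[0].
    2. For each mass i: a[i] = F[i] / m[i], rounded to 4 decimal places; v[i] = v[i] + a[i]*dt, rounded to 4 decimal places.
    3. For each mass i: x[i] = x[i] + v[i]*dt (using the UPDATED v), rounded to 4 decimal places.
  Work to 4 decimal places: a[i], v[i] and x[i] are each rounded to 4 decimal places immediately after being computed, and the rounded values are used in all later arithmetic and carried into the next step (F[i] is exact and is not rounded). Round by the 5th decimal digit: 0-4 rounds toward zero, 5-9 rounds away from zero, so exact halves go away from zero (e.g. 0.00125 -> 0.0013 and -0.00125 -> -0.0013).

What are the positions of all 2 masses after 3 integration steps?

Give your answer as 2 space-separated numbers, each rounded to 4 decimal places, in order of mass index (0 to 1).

Answer: 5.4531 11.7969

Derivation:
Step 0: x=[6.0000 11.0000] v=[0.0000 2.0000]
Step 1: x=[5.7500 11.5000] v=[-1.0000 2.0000]
Step 2: x=[5.5000 11.8125] v=[-1.0000 1.2500]
Step 3: x=[5.4531 11.7969] v=[-0.1875 -0.0625]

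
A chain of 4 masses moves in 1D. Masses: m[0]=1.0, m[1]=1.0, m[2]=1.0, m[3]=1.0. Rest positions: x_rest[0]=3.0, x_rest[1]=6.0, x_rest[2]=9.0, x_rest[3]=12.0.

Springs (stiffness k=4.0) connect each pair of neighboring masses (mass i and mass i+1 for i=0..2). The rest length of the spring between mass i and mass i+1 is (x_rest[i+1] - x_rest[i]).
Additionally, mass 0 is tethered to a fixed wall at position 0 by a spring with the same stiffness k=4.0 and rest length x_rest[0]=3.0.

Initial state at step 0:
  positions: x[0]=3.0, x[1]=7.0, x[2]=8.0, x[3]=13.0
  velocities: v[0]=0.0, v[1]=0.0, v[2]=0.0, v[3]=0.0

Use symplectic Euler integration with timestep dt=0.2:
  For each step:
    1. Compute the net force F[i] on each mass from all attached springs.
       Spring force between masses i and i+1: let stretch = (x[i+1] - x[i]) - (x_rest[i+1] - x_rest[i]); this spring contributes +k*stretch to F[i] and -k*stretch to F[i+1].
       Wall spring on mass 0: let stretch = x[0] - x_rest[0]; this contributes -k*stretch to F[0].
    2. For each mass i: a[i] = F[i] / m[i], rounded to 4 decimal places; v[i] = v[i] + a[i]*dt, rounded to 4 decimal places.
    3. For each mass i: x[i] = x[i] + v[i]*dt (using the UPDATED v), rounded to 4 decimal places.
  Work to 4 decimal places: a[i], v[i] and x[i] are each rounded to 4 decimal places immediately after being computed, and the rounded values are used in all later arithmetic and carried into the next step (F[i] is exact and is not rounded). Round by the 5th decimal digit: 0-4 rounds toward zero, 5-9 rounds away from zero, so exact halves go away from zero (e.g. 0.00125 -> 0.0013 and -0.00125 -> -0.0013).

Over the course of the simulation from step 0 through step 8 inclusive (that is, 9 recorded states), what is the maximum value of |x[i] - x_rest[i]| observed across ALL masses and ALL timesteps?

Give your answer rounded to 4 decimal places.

Answer: 1.5459

Derivation:
Step 0: x=[3.0000 7.0000 8.0000 13.0000] v=[0.0000 0.0000 0.0000 0.0000]
Step 1: x=[3.1600 6.5200 8.6400 12.6800] v=[0.8000 -2.4000 3.2000 -1.6000]
Step 2: x=[3.3520 5.8416 9.5872 12.1936] v=[0.9600 -3.3920 4.7360 -2.4320]
Step 3: x=[3.4060 5.3642 10.3521 11.7702] v=[0.2701 -2.3872 3.8246 -2.1171]
Step 4: x=[3.2284 5.3715 10.5459 11.5999] v=[-0.8881 0.0366 0.9688 -0.8516]
Step 5: x=[2.8771 5.8638 10.0804 11.7409] v=[-1.7563 2.4616 -2.3275 0.7052]
Step 6: x=[2.5434 6.5529 9.2059 12.0963] v=[-1.6686 3.4455 -4.3724 1.7768]
Step 7: x=[2.4443 7.0250 8.3694 12.4692] v=[-0.4957 2.3603 -4.1825 1.8645]
Step 8: x=[2.6870 6.9793 7.9738 12.6661] v=[1.2134 -0.2287 -1.9782 0.9847]
Max displacement = 1.5459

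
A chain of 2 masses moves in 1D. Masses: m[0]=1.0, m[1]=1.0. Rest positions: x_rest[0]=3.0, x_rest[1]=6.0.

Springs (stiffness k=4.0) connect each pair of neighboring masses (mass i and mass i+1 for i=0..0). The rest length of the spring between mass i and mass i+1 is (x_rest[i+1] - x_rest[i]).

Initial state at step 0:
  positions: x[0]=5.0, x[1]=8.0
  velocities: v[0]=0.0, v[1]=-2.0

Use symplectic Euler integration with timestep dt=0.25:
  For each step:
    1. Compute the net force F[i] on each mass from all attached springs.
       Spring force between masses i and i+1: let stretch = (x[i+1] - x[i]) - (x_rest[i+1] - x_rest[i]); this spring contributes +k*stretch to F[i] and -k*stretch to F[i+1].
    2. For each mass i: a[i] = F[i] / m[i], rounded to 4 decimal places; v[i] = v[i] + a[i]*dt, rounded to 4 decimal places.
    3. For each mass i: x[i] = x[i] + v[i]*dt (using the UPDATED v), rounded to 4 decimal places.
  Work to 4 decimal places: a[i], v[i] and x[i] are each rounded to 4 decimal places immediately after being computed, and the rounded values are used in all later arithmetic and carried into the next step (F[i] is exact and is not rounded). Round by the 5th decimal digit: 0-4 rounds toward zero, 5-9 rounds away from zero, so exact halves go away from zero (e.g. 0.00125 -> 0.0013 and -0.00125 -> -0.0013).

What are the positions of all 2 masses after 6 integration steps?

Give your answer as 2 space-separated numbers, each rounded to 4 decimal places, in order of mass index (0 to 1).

Answer: 3.1485 6.8516

Derivation:
Step 0: x=[5.0000 8.0000] v=[0.0000 -2.0000]
Step 1: x=[5.0000 7.5000] v=[0.0000 -2.0000]
Step 2: x=[4.8750 7.1250] v=[-0.5000 -1.5000]
Step 3: x=[4.5625 6.9375] v=[-1.2500 -0.7500]
Step 4: x=[4.0938 6.9063] v=[-1.8750 -0.1250]
Step 5: x=[3.5782 6.9219] v=[-2.0625 0.0625]
Step 6: x=[3.1485 6.8516] v=[-1.7188 -0.2812]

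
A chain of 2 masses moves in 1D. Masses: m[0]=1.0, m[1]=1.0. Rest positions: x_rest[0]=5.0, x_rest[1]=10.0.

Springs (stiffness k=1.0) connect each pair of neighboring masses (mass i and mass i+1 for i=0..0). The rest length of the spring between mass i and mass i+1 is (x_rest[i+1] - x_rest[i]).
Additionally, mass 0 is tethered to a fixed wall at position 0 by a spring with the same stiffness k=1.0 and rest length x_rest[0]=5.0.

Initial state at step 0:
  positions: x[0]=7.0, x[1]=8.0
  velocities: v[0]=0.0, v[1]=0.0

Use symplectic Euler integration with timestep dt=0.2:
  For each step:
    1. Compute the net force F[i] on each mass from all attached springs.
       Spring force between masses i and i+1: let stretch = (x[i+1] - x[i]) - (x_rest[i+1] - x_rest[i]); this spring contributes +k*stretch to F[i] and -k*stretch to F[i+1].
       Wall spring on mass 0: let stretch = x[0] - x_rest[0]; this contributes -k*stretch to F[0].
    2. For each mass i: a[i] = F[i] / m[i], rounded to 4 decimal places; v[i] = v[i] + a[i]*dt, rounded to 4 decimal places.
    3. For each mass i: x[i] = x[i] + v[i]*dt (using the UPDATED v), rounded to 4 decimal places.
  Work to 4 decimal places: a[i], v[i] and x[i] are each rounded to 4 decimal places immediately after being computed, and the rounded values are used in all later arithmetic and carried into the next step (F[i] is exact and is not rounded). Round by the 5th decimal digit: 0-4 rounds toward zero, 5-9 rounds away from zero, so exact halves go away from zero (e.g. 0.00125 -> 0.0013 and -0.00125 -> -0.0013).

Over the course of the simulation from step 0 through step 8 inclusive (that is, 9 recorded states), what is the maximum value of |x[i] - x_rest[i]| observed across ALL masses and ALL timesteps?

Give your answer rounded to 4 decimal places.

Answer: 2.3746

Derivation:
Step 0: x=[7.0000 8.0000] v=[0.0000 0.0000]
Step 1: x=[6.7600 8.1600] v=[-1.2000 0.8000]
Step 2: x=[6.3056 8.4640] v=[-2.2720 1.5200]
Step 3: x=[5.6853 8.8817] v=[-3.1014 2.0883]
Step 4: x=[4.9655 9.3715] v=[-3.5992 2.4490]
Step 5: x=[4.2233 9.8851] v=[-3.7111 2.5678]
Step 6: x=[3.5386 10.3722] v=[-3.4234 2.4354]
Step 7: x=[2.9857 10.7859] v=[-2.7644 2.0687]
Step 8: x=[2.6254 11.0876] v=[-1.8015 1.5087]
Max displacement = 2.3746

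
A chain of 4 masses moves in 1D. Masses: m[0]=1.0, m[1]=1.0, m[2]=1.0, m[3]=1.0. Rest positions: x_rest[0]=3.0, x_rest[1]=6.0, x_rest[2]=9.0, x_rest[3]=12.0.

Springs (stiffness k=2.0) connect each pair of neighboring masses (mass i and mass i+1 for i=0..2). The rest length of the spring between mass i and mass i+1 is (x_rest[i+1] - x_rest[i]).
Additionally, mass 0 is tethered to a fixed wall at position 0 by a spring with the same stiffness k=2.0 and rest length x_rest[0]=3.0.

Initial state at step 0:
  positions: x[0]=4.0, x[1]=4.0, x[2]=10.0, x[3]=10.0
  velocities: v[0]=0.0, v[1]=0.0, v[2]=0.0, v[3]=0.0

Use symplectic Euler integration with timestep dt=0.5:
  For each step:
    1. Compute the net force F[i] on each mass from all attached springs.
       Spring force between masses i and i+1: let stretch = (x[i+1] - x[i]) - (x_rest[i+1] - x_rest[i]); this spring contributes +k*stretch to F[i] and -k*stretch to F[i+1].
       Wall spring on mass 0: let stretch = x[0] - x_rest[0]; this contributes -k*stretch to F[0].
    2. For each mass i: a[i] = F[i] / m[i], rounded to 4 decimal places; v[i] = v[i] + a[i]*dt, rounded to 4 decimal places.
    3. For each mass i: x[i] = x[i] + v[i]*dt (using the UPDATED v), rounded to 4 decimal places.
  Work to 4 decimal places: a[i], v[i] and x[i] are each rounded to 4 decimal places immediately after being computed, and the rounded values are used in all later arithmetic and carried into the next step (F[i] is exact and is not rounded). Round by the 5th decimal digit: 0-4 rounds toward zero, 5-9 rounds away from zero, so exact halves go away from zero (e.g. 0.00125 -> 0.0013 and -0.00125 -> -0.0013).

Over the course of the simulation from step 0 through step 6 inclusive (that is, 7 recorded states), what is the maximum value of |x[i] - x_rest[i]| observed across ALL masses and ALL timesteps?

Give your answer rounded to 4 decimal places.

Answer: 2.9375

Derivation:
Step 0: x=[4.0000 4.0000 10.0000 10.0000] v=[0.0000 0.0000 0.0000 0.0000]
Step 1: x=[2.0000 7.0000 7.0000 11.5000] v=[-4.0000 6.0000 -6.0000 3.0000]
Step 2: x=[1.5000 7.5000 6.2500 12.2500] v=[-1.0000 1.0000 -1.5000 1.5000]
Step 3: x=[3.2500 4.3750 9.1250 11.5000] v=[3.5000 -6.2500 5.7500 -1.5000]
Step 4: x=[3.9375 3.0625 10.8125 11.0625] v=[1.3750 -2.6250 3.3750 -0.8750]
Step 5: x=[2.2188 6.0625 8.7500 12.0000] v=[-3.4375 6.0000 -4.1250 1.8750]
Step 6: x=[1.3125 8.4844 6.9688 12.8125] v=[-1.8126 4.8438 -3.5625 1.6250]
Max displacement = 2.9375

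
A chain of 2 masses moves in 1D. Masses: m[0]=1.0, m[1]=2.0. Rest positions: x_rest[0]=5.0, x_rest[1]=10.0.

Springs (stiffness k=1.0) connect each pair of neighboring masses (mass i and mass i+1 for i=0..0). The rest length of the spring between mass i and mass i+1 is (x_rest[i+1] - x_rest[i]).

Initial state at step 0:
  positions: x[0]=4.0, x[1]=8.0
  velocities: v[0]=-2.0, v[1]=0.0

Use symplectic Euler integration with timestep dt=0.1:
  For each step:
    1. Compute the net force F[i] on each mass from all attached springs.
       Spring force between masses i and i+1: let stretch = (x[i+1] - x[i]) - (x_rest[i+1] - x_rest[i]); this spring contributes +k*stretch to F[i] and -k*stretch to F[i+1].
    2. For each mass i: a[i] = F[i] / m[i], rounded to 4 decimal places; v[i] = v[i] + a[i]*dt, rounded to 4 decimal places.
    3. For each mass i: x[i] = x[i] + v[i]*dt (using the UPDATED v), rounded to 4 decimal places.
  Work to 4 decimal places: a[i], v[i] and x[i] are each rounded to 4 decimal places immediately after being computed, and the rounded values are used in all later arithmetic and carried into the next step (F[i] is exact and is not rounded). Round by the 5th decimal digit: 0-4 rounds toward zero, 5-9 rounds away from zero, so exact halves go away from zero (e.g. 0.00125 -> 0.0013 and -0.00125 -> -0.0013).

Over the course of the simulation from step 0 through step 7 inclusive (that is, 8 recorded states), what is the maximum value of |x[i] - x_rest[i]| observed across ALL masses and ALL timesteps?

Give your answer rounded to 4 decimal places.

Answer: 2.5532

Derivation:
Step 0: x=[4.0000 8.0000] v=[-2.0000 0.0000]
Step 1: x=[3.7900 8.0050] v=[-2.1000 0.0500]
Step 2: x=[3.5722 8.0139] v=[-2.1785 0.0893]
Step 3: x=[3.3488 8.0256] v=[-2.2343 0.1172]
Step 4: x=[3.1221 8.0389] v=[-2.2666 0.1334]
Step 5: x=[2.8946 8.0527] v=[-2.2749 0.1376]
Step 6: x=[2.6687 8.0657] v=[-2.2591 0.1297]
Step 7: x=[2.4468 8.0767] v=[-2.2194 0.1099]
Max displacement = 2.5532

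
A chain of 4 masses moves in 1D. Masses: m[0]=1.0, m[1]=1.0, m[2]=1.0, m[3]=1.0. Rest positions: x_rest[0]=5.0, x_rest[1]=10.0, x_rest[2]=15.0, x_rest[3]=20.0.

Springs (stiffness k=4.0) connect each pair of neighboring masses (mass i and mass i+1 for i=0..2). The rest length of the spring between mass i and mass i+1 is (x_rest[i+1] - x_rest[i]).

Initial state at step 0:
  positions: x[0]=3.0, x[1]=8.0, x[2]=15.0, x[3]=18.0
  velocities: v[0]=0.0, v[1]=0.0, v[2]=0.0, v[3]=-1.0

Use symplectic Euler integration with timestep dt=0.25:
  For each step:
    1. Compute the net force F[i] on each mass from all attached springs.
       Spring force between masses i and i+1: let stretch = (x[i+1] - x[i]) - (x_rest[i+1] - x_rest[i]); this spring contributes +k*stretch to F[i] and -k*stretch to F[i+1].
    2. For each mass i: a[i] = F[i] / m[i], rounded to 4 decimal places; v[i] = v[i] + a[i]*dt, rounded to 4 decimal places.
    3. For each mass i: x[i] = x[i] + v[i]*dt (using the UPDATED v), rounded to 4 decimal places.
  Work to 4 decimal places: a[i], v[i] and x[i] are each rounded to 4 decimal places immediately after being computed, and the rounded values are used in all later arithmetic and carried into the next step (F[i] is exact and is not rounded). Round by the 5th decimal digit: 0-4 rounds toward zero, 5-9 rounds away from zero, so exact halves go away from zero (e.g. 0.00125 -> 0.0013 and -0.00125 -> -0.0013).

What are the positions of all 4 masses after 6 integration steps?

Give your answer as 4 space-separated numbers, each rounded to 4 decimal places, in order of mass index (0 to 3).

Answer: 4.1069 7.3013 13.7574 17.3344

Derivation:
Step 0: x=[3.0000 8.0000 15.0000 18.0000] v=[0.0000 0.0000 0.0000 -1.0000]
Step 1: x=[3.0000 8.5000 14.0000 18.2500] v=[0.0000 2.0000 -4.0000 1.0000]
Step 2: x=[3.1250 9.0000 12.6875 18.6875] v=[0.5000 2.0000 -5.2500 1.7500]
Step 3: x=[3.4688 8.9531 11.9531 18.8750] v=[1.3750 -0.1875 -2.9375 0.7500]
Step 4: x=[3.9336 8.2852 12.1992 18.5820] v=[1.8593 -2.6718 0.9844 -1.1719]
Step 5: x=[4.2363 7.5079 13.0625 17.9433] v=[1.2109 -3.1094 3.4532 -2.5547]
Step 6: x=[4.1069 7.3013 13.7574 17.3344] v=[-0.5175 -0.8264 2.7794 -2.4355]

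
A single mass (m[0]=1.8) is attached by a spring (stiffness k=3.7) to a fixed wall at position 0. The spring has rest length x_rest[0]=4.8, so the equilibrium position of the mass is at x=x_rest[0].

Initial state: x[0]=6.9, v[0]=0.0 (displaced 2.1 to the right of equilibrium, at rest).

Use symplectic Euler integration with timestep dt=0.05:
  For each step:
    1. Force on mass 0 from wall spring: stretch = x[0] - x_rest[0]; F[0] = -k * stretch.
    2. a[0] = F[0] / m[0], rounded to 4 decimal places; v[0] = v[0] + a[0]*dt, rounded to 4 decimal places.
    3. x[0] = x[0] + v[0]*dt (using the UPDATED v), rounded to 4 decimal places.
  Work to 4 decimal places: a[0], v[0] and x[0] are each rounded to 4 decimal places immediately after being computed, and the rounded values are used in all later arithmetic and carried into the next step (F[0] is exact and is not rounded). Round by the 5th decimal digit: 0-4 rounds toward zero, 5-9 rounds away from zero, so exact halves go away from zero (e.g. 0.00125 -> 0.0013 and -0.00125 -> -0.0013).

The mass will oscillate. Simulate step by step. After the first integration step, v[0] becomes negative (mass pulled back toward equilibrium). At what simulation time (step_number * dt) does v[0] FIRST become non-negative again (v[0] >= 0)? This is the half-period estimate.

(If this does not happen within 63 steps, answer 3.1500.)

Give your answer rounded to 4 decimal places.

Step 0: x=[6.9000] v=[0.0000]
Step 1: x=[6.8892] v=[-0.2158]
Step 2: x=[6.8677] v=[-0.4305]
Step 3: x=[6.8356] v=[-0.6430]
Step 4: x=[6.7930] v=[-0.8522]
Step 5: x=[6.7402] v=[-1.0570]
Step 6: x=[6.6774] v=[-1.2564]
Step 7: x=[6.6049] v=[-1.4494]
Step 8: x=[6.5232] v=[-1.6349]
Step 9: x=[6.4326] v=[-1.8120]
Step 10: x=[6.3336] v=[-1.9798]
Step 11: x=[6.2267] v=[-2.1374]
Step 12: x=[6.1125] v=[-2.2840]
Step 13: x=[5.9916] v=[-2.4189]
Step 14: x=[5.8645] v=[-2.5414]
Step 15: x=[5.7320] v=[-2.6508]
Step 16: x=[5.5947] v=[-2.7466]
Step 17: x=[5.4533] v=[-2.8283]
Step 18: x=[5.3085] v=[-2.8954]
Step 19: x=[5.1611] v=[-2.9477]
Step 20: x=[5.0119] v=[-2.9848]
Step 21: x=[4.8616] v=[-3.0066]
Step 22: x=[4.7110] v=[-3.0129]
Step 23: x=[4.5608] v=[-3.0038]
Step 24: x=[4.4118] v=[-2.9792]
Step 25: x=[4.2648] v=[-2.9393]
Step 26: x=[4.1206] v=[-2.8843]
Step 27: x=[3.9799] v=[-2.8145]
Step 28: x=[3.8434] v=[-2.7302]
Step 29: x=[3.7118] v=[-2.6319]
Step 30: x=[3.5858] v=[-2.5201]
Step 31: x=[3.4660] v=[-2.3953]
Step 32: x=[3.3531] v=[-2.2582]
Step 33: x=[3.2476] v=[-2.1095]
Step 34: x=[3.1501] v=[-1.9500]
Step 35: x=[3.0611] v=[-1.7804]
Step 36: x=[2.9810] v=[-1.6017]
Step 37: x=[2.9103] v=[-1.4147]
Step 38: x=[2.8493] v=[-1.2205]
Step 39: x=[2.7983] v=[-1.0200]
Step 40: x=[2.7576] v=[-0.8143]
Step 41: x=[2.7274] v=[-0.6044]
Step 42: x=[2.7078] v=[-0.3914]
Step 43: x=[2.6990] v=[-0.1764]
Step 44: x=[2.7010] v=[0.0395]
First v>=0 after going negative at step 44, time=2.2000

Answer: 2.2000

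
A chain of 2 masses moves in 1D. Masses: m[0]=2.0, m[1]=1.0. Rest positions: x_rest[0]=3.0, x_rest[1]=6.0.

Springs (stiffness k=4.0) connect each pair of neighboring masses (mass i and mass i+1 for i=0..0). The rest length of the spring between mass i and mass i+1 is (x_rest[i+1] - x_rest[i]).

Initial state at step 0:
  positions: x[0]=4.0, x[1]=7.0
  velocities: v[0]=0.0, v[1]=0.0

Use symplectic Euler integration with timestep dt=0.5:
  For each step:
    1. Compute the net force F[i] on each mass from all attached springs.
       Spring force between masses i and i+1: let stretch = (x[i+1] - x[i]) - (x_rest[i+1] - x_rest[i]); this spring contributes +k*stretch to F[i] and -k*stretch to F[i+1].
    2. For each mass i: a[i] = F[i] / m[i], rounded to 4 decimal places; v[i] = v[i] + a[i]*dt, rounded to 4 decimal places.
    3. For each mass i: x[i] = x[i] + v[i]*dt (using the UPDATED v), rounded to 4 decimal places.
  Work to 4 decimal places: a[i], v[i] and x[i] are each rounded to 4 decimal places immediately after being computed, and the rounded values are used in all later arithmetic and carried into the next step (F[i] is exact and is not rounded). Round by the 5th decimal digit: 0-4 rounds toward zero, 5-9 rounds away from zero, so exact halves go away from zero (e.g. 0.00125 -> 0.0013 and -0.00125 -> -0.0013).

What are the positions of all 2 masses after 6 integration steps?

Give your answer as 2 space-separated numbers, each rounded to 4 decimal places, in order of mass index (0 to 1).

Step 0: x=[4.0000 7.0000] v=[0.0000 0.0000]
Step 1: x=[4.0000 7.0000] v=[0.0000 0.0000]
Step 2: x=[4.0000 7.0000] v=[0.0000 0.0000]
Step 3: x=[4.0000 7.0000] v=[0.0000 0.0000]
Step 4: x=[4.0000 7.0000] v=[0.0000 0.0000]
Step 5: x=[4.0000 7.0000] v=[0.0000 0.0000]
Step 6: x=[4.0000 7.0000] v=[0.0000 0.0000]

Answer: 4.0000 7.0000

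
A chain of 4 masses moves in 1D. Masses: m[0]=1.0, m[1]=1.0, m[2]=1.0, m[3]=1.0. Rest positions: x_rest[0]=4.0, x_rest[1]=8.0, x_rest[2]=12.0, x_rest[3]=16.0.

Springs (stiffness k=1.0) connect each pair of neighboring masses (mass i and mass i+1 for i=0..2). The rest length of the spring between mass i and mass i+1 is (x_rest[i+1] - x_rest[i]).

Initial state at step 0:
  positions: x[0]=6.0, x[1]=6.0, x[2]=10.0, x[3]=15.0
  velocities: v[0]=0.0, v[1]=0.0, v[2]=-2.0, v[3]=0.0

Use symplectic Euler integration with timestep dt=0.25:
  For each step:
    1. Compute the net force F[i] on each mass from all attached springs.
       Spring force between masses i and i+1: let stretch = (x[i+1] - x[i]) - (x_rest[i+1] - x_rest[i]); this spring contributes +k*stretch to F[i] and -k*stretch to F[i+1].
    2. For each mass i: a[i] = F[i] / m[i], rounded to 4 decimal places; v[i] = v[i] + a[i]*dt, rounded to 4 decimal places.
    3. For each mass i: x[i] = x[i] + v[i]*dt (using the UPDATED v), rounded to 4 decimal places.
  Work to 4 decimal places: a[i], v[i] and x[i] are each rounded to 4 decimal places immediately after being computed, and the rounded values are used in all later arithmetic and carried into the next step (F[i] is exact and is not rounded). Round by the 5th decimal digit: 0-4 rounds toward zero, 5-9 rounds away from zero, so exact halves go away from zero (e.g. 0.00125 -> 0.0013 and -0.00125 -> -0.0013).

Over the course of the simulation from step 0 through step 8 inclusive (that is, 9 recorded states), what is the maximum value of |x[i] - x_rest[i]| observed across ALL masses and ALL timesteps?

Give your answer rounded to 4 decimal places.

Step 0: x=[6.0000 6.0000 10.0000 15.0000] v=[0.0000 0.0000 -2.0000 0.0000]
Step 1: x=[5.7500 6.2500 9.5625 14.9375] v=[-1.0000 1.0000 -1.7500 -0.2500]
Step 2: x=[5.2813 6.6758 9.2539 14.7891] v=[-1.8750 1.7031 -1.2344 -0.5938]
Step 3: x=[4.6497 7.1756 9.1301 14.5447] v=[-2.5264 1.9990 -0.4951 -0.9776]
Step 4: x=[3.9260 7.6397 9.2226 14.2119] v=[-2.8949 1.8562 0.3699 -1.3313]
Step 5: x=[3.1844 7.9706 9.5280 13.8173] v=[-2.9665 1.3235 1.2215 -1.5786]
Step 6: x=[2.4919 8.0997 10.0041 13.4046] v=[-2.7700 0.5163 1.9045 -1.6509]
Step 7: x=[1.8999 7.9973 10.5737 13.0294] v=[-2.3681 -0.4096 2.2785 -1.5010]
Step 8: x=[1.4390 7.6748 11.1358 12.7507] v=[-1.8438 -1.2899 2.2483 -1.1149]
Max displacement = 3.2493

Answer: 3.2493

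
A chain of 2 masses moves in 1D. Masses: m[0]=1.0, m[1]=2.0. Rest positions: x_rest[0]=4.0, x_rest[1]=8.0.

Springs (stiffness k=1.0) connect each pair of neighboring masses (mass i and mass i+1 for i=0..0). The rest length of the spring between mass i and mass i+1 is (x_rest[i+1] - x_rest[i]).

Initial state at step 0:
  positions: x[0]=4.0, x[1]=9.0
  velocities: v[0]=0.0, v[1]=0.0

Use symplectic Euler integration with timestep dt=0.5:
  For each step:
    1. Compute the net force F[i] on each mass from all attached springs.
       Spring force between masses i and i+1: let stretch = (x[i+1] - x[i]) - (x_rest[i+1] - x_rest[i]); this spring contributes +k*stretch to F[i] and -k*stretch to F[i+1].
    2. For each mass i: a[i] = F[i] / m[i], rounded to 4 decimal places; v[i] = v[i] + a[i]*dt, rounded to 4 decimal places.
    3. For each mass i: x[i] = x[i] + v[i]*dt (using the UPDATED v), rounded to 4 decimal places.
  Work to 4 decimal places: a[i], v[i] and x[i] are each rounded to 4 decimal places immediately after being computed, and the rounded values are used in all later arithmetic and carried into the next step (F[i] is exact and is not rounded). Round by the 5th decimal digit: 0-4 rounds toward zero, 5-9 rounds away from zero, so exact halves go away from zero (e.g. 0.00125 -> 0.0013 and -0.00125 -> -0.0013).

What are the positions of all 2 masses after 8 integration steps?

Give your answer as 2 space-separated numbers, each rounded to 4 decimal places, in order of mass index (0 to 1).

Step 0: x=[4.0000 9.0000] v=[0.0000 0.0000]
Step 1: x=[4.2500 8.8750] v=[0.5000 -0.2500]
Step 2: x=[4.6563 8.6719] v=[0.8125 -0.4063]
Step 3: x=[5.0665 8.4668] v=[0.8203 -0.4102]
Step 4: x=[5.3268 8.3367] v=[0.5205 -0.2603]
Step 5: x=[5.3396 8.3303] v=[0.0255 -0.0128]
Step 6: x=[5.1000 8.4501] v=[-0.4792 0.2396]
Step 7: x=[4.6979 8.6512] v=[-0.8042 0.4021]
Step 8: x=[4.2841 8.8581] v=[-0.8276 0.4138]

Answer: 4.2841 8.8581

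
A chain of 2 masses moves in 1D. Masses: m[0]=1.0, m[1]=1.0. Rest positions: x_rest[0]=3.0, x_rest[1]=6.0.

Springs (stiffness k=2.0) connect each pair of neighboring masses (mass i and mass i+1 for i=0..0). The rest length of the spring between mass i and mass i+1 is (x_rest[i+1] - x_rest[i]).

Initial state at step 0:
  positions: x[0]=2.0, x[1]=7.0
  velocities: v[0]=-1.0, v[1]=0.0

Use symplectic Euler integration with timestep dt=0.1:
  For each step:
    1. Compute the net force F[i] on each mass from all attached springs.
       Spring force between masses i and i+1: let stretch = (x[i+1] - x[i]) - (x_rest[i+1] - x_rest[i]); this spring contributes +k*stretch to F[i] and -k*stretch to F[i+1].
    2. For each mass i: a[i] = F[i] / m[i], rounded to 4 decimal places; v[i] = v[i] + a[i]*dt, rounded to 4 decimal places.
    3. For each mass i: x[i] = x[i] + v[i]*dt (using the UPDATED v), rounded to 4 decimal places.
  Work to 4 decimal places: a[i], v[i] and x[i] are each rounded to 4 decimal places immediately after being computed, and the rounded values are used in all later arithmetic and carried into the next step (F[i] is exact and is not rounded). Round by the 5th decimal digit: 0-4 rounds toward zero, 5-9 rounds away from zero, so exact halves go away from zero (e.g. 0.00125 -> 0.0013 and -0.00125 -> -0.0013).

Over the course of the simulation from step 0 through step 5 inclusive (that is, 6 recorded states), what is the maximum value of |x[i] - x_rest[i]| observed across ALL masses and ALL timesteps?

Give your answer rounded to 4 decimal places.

Answer: 1.0796

Derivation:
Step 0: x=[2.0000 7.0000] v=[-1.0000 0.0000]
Step 1: x=[1.9400 6.9600] v=[-0.6000 -0.4000]
Step 2: x=[1.9204 6.8796] v=[-0.1960 -0.8040]
Step 3: x=[1.9400 6.7600] v=[0.1958 -1.1958]
Step 4: x=[1.9960 6.6040] v=[0.5598 -1.5598]
Step 5: x=[2.0841 6.4159] v=[0.8814 -1.8814]
Max displacement = 1.0796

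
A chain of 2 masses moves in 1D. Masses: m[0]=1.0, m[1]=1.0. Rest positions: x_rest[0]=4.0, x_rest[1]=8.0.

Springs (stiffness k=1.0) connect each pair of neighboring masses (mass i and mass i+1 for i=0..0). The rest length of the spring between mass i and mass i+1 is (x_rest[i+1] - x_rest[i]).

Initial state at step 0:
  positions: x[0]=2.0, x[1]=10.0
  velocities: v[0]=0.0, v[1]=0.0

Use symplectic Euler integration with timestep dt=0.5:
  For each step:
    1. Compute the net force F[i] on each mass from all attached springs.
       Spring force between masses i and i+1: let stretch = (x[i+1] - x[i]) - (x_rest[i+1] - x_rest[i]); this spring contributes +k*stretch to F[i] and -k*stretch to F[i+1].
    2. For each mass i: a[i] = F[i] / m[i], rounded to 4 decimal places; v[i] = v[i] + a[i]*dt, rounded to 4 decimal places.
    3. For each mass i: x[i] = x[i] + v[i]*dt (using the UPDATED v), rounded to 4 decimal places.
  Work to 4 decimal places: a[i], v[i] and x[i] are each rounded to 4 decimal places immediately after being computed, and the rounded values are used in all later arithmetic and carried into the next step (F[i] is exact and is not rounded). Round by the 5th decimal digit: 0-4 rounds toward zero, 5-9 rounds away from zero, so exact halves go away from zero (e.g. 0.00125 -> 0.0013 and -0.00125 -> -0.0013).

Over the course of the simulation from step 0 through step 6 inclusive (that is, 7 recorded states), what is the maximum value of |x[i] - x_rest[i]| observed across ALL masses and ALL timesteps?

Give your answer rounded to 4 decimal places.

Answer: 2.1250

Derivation:
Step 0: x=[2.0000 10.0000] v=[0.0000 0.0000]
Step 1: x=[3.0000 9.0000] v=[2.0000 -2.0000]
Step 2: x=[4.5000 7.5000] v=[3.0000 -3.0000]
Step 3: x=[5.7500 6.2500] v=[2.5000 -2.5000]
Step 4: x=[6.1250 5.8750] v=[0.7500 -0.7500]
Step 5: x=[5.4375 6.5625] v=[-1.3750 1.3750]
Step 6: x=[4.0313 7.9688] v=[-2.8125 2.8125]
Max displacement = 2.1250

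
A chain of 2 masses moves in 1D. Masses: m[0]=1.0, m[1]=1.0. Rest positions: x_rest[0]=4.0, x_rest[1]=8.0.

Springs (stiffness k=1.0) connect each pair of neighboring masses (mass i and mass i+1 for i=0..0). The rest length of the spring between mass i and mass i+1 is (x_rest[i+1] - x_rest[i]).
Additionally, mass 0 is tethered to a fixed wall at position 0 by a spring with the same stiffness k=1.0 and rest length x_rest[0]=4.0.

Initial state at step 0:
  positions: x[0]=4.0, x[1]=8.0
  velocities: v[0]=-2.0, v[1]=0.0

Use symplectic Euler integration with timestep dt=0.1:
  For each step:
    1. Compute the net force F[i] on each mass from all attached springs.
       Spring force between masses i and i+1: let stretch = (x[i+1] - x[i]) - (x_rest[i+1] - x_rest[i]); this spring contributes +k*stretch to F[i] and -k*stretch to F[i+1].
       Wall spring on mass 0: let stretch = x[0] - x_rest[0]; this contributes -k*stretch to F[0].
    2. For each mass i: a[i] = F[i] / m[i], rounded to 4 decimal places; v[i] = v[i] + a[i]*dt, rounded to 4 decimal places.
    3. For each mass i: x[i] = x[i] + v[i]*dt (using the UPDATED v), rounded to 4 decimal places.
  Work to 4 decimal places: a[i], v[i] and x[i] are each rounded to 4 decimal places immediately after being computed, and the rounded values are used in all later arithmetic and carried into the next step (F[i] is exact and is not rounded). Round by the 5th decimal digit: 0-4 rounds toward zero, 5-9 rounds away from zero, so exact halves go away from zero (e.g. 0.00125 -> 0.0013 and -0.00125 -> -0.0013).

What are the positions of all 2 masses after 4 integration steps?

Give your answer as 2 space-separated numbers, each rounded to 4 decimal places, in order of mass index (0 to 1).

Step 0: x=[4.0000 8.0000] v=[-2.0000 0.0000]
Step 1: x=[3.8000 8.0000] v=[-2.0000 0.0000]
Step 2: x=[3.6040 7.9980] v=[-1.9600 -0.0200]
Step 3: x=[3.4159 7.9921] v=[-1.8810 -0.0594]
Step 4: x=[3.2394 7.9804] v=[-1.7650 -0.1170]

Answer: 3.2394 7.9804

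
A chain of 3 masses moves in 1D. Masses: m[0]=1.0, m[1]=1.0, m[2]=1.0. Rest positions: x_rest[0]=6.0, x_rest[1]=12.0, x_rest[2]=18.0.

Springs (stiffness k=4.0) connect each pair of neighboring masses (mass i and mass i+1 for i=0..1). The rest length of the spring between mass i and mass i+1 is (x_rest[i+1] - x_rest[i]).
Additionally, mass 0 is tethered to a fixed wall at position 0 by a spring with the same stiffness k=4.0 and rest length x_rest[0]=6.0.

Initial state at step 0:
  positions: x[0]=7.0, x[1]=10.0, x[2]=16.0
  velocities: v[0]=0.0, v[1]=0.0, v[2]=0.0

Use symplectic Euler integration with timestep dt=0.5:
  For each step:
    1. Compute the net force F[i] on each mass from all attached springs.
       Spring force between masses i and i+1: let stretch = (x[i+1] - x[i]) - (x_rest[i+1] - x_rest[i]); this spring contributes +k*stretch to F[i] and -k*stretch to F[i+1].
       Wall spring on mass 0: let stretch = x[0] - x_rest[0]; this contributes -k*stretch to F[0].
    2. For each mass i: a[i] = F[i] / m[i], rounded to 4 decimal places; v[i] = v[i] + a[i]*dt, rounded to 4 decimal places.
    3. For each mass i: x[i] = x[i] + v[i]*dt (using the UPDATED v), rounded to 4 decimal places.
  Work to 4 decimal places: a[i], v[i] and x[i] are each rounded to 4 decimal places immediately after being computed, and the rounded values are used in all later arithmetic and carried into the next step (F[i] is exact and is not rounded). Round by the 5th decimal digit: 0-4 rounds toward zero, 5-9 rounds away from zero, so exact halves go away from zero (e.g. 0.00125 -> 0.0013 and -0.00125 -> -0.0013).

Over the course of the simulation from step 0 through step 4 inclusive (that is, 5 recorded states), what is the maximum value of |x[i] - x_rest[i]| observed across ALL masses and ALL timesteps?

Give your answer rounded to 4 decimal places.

Step 0: x=[7.0000 10.0000 16.0000] v=[0.0000 0.0000 0.0000]
Step 1: x=[3.0000 13.0000 16.0000] v=[-8.0000 6.0000 0.0000]
Step 2: x=[6.0000 9.0000 19.0000] v=[6.0000 -8.0000 6.0000]
Step 3: x=[6.0000 12.0000 18.0000] v=[0.0000 6.0000 -2.0000]
Step 4: x=[6.0000 15.0000 17.0000] v=[0.0000 6.0000 -2.0000]
Max displacement = 3.0000

Answer: 3.0000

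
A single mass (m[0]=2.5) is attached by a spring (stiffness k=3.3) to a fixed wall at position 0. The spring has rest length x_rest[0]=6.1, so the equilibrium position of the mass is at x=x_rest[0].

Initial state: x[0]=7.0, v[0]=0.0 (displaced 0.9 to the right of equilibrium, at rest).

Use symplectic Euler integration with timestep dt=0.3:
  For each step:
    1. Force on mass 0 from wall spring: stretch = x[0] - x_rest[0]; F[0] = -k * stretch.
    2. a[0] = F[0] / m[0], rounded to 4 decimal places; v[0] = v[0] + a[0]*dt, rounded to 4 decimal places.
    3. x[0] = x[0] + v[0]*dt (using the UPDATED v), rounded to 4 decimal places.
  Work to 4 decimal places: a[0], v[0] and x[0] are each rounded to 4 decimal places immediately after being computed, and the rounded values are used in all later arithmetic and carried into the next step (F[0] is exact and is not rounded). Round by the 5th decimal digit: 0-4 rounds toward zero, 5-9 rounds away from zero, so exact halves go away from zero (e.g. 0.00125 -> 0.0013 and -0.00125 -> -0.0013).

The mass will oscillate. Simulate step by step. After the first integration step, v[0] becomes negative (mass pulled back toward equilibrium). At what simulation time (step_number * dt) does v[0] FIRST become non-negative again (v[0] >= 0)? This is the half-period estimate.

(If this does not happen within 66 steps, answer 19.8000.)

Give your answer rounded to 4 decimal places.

Step 0: x=[7.0000] v=[0.0000]
Step 1: x=[6.8931] v=[-0.3564]
Step 2: x=[6.6920] v=[-0.6705]
Step 3: x=[6.4205] v=[-0.9049]
Step 4: x=[6.1110] v=[-1.0318]
Step 5: x=[5.8001] v=[-1.0362]
Step 6: x=[5.5249] v=[-0.9174]
Step 7: x=[5.3180] v=[-0.6897]
Step 8: x=[5.2040] v=[-0.3800]
Step 9: x=[5.1964] v=[-0.0252]
Step 10: x=[5.2962] v=[0.3326]
First v>=0 after going negative at step 10, time=3.0000

Answer: 3.0000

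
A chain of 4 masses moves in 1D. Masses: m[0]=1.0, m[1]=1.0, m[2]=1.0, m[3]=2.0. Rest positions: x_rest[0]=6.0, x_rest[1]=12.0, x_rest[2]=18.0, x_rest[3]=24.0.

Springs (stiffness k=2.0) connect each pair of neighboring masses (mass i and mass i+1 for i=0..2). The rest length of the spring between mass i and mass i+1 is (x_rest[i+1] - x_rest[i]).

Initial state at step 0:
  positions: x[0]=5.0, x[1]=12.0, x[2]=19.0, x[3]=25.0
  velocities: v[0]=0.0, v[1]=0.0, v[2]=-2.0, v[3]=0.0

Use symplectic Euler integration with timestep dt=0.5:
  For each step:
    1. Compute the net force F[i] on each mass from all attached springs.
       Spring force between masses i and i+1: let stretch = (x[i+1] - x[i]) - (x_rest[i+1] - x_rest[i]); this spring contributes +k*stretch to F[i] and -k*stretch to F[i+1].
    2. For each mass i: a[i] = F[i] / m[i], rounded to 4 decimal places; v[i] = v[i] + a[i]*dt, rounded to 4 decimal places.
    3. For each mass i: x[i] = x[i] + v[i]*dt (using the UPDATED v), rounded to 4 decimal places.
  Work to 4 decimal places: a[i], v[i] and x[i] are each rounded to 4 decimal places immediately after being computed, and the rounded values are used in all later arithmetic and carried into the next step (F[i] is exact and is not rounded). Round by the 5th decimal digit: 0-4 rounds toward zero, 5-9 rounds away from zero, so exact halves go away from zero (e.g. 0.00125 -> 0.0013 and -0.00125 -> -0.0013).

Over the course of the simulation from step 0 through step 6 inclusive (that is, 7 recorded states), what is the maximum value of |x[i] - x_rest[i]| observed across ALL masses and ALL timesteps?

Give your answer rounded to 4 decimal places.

Answer: 1.8247

Derivation:
Step 0: x=[5.0000 12.0000 19.0000 25.0000] v=[0.0000 0.0000 -2.0000 0.0000]
Step 1: x=[5.5000 12.0000 17.5000 25.0000] v=[1.0000 0.0000 -3.0000 0.0000]
Step 2: x=[6.2500 11.5000 17.0000 24.6250] v=[1.5000 -1.0000 -1.0000 -0.7500]
Step 3: x=[6.6250 11.1250 17.5625 23.8438] v=[0.7500 -0.7500 1.1250 -1.5625]
Step 4: x=[6.2500 11.7188 18.0469 22.9922] v=[-0.7500 1.1875 0.9688 -1.7032]
Step 5: x=[5.6094 12.7422 17.8399 22.4043] v=[-1.2812 2.0468 -0.4140 -1.1759]
Step 6: x=[5.5352 12.7481 17.3663 22.1753] v=[-0.1484 0.0117 -0.9473 -0.4581]
Max displacement = 1.8247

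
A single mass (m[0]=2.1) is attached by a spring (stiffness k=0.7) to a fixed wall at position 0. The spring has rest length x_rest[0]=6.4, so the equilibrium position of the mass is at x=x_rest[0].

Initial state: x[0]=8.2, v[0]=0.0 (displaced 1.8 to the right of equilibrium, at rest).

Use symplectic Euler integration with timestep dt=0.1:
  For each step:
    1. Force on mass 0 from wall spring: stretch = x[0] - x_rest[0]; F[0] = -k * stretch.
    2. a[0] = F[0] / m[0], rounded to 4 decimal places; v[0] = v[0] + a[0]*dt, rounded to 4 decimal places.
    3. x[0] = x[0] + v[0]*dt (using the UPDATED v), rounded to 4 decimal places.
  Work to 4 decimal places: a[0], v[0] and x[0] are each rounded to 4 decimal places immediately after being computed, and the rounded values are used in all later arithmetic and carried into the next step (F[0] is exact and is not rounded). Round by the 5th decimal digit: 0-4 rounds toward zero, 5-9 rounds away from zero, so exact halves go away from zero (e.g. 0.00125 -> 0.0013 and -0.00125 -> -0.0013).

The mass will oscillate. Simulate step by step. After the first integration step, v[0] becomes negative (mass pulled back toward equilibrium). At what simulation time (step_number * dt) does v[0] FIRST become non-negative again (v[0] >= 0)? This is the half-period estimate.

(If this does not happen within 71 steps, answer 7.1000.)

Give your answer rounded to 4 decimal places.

Step 0: x=[8.2000] v=[0.0000]
Step 1: x=[8.1940] v=[-0.0600]
Step 2: x=[8.1820] v=[-0.1198]
Step 3: x=[8.1641] v=[-0.1792]
Step 4: x=[8.1403] v=[-0.2380]
Step 5: x=[8.1107] v=[-0.2960]
Step 6: x=[8.0754] v=[-0.3530]
Step 7: x=[8.0345] v=[-0.4089]
Step 8: x=[7.9882] v=[-0.4634]
Step 9: x=[7.9366] v=[-0.5163]
Step 10: x=[7.8799] v=[-0.5675]
Step 11: x=[7.8182] v=[-0.6168]
Step 12: x=[7.7518] v=[-0.6641]
Step 13: x=[7.6809] v=[-0.7092]
Step 14: x=[7.6057] v=[-0.7519]
Step 15: x=[7.5265] v=[-0.7921]
Step 16: x=[7.4435] v=[-0.8297]
Step 17: x=[7.3571] v=[-0.8645]
Step 18: x=[7.2675] v=[-0.8964]
Step 19: x=[7.1750] v=[-0.9253]
Step 20: x=[7.0799] v=[-0.9511]
Step 21: x=[6.9825] v=[-0.9738]
Step 22: x=[6.8832] v=[-0.9932]
Step 23: x=[6.7823] v=[-1.0093]
Step 24: x=[6.6801] v=[-1.0220]
Step 25: x=[6.5770] v=[-1.0313]
Step 26: x=[6.4733] v=[-1.0372]
Step 27: x=[6.3693] v=[-1.0396]
Step 28: x=[6.2654] v=[-1.0386]
Step 29: x=[6.1620] v=[-1.0341]
Step 30: x=[6.0594] v=[-1.0262]
Step 31: x=[5.9579] v=[-1.0149]
Step 32: x=[5.8579] v=[-1.0002]
Step 33: x=[5.7597] v=[-0.9821]
Step 34: x=[5.6636] v=[-0.9608]
Step 35: x=[5.5700] v=[-0.9363]
Step 36: x=[5.4791] v=[-0.9086]
Step 37: x=[5.3913] v=[-0.8779]
Step 38: x=[5.3069] v=[-0.8443]
Step 39: x=[5.2261] v=[-0.8079]
Step 40: x=[5.1492] v=[-0.7688]
Step 41: x=[5.0765] v=[-0.7271]
Step 42: x=[5.0082] v=[-0.6830]
Step 43: x=[4.9445] v=[-0.6366]
Step 44: x=[4.8857] v=[-0.5881]
Step 45: x=[4.8319] v=[-0.5376]
Step 46: x=[4.7834] v=[-0.4853]
Step 47: x=[4.7403] v=[-0.4314]
Step 48: x=[4.7027] v=[-0.3761]
Step 49: x=[4.6708] v=[-0.3195]
Step 50: x=[4.6446] v=[-0.2619]
Step 51: x=[4.6243] v=[-0.2034]
Step 52: x=[4.6099] v=[-0.1442]
Step 53: x=[4.6015] v=[-0.0845]
Step 54: x=[4.5990] v=[-0.0246]
Step 55: x=[4.6025] v=[0.0354]
First v>=0 after going negative at step 55, time=5.5000

Answer: 5.5000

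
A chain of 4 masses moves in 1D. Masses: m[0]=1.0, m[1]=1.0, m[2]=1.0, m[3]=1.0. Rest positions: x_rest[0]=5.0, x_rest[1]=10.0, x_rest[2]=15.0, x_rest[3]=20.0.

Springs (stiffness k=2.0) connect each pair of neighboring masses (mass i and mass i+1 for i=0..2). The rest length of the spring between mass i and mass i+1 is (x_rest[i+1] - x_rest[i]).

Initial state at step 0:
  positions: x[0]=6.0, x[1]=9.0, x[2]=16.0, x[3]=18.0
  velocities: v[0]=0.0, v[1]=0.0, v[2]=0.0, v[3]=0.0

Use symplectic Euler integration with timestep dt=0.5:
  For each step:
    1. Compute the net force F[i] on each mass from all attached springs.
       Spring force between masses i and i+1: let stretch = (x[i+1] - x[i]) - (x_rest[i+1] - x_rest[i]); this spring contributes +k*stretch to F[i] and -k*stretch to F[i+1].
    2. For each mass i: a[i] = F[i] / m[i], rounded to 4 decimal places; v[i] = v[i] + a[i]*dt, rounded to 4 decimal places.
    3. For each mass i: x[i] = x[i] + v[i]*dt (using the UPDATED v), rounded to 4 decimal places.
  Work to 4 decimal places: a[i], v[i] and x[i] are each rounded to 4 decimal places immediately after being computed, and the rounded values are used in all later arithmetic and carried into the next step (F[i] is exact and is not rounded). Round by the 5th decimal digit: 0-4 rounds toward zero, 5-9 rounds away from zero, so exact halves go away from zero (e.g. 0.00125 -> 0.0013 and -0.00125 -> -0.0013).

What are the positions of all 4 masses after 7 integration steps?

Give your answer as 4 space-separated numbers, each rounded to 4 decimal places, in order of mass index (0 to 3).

Step 0: x=[6.0000 9.0000 16.0000 18.0000] v=[0.0000 0.0000 0.0000 0.0000]
Step 1: x=[5.0000 11.0000 13.5000 19.5000] v=[-2.0000 4.0000 -5.0000 3.0000]
Step 2: x=[4.5000 11.2500 12.7500 20.5000] v=[-1.0000 0.5000 -1.5000 2.0000]
Step 3: x=[4.8750 8.8750 15.1250 20.1250] v=[0.7500 -4.7500 4.7500 -0.7500]
Step 4: x=[4.7500 7.6250 16.8750 19.7500] v=[-0.2500 -2.5000 3.5000 -0.7500]
Step 5: x=[3.5625 9.5625 15.4375 20.4375] v=[-2.3750 3.8750 -2.8750 1.3750]
Step 6: x=[2.8750 11.4375 13.5625 21.1250] v=[-1.3750 3.7500 -3.7500 1.3750]
Step 7: x=[3.9688 10.0938 14.4063 20.5313] v=[2.1875 -2.6875 1.6875 -1.1875]

Answer: 3.9688 10.0938 14.4063 20.5313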